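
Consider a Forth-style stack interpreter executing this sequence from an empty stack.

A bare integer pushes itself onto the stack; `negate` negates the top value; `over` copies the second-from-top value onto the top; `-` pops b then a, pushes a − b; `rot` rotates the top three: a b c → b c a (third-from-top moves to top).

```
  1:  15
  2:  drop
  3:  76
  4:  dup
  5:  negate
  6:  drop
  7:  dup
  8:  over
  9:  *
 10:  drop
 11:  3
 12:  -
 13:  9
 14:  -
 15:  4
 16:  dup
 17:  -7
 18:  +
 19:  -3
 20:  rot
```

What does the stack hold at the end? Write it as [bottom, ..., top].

[64, -3, -3, 4]

15      15
drop    (empty)
76      76
dup     76 76
negate  76 -76
drop    76
dup     76 76
over    76 76 76
*       76 5776
drop    76
3       76 3
-       73
9       73 9
-       64
4       64 4
dup     64 4 4
-7      64 4 4 -7
+       64 4 -3
-3      64 4 -3 -3
rot     64 -3 -3 4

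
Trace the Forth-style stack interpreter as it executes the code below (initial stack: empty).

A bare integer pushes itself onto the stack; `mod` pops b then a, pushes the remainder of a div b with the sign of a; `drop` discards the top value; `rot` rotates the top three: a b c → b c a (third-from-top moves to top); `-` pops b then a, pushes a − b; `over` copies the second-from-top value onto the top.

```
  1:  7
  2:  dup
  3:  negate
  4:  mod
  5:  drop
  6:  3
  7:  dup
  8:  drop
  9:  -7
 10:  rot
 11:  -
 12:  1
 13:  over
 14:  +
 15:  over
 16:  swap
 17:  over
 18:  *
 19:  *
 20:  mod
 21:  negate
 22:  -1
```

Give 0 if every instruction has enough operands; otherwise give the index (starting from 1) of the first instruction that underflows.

7       [7]
dup     [7, 7]
negate  [7, -7]
mod     [0]
drop    []
3       [3]
dup     [3, 3]
drop    [3]
-7      [3, -7]
rot  — needs 3 operands, stack has 2 → underflow

10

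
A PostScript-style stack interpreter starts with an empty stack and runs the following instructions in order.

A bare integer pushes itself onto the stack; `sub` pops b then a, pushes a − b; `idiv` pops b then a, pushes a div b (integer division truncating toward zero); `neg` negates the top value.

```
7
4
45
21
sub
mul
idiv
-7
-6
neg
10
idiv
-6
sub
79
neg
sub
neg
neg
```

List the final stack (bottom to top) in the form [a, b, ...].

7     7
4     7 4
45    7 4 45
21    7 4 45 21
sub   7 4 24
mul   7 96
idiv  0
-7    0 -7
-6    0 -7 -6
neg   0 -7 6
10    0 -7 6 10
idiv  0 -7 0
-6    0 -7 0 -6
sub   0 -7 6
79    0 -7 6 79
neg   0 -7 6 -79
sub   0 -7 85
neg   0 -7 -85
neg   0 -7 85

[0, -7, 85]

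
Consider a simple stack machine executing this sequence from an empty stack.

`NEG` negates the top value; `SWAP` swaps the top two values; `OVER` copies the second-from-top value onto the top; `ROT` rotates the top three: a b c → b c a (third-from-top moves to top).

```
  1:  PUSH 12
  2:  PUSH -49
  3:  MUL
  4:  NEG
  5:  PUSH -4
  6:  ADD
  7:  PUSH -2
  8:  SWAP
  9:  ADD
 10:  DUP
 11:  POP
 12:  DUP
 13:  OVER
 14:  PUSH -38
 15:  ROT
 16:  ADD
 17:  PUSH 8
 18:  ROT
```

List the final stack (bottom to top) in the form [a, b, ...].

PUSH 12  : [12]
PUSH -49 : [12, -49]
MUL      : [-588]
NEG      : [588]
PUSH -4  : [588, -4]
ADD      : [584]
PUSH -2  : [584, -2]
SWAP     : [-2, 584]
ADD      : [582]
DUP      : [582, 582]
POP      : [582]
DUP      : [582, 582]
OVER     : [582, 582, 582]
PUSH -38 : [582, 582, 582, -38]
ROT      : [582, 582, -38, 582]
ADD      : [582, 582, 544]
PUSH 8   : [582, 582, 544, 8]
ROT      : [582, 544, 8, 582]

[582, 544, 8, 582]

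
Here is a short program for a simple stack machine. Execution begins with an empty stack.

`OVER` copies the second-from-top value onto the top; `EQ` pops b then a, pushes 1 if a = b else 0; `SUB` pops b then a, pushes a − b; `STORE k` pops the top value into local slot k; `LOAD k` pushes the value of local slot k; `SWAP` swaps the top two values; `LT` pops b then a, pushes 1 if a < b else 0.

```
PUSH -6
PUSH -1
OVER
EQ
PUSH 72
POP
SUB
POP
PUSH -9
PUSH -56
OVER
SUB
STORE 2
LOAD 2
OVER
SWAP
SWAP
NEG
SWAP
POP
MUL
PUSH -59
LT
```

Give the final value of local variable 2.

-47

PUSH -6  -> -6
PUSH -1  -> -6 -1
OVER     -> -6 -1 -6
EQ       -> -6 0
PUSH 72  -> -6 0 72
POP      -> -6 0
SUB      -> -6
POP      -> (empty)
PUSH -9  -> -9
PUSH -56 -> -9 -56
OVER     -> -9 -56 -9
SUB      -> -9 -47
STORE 2  -> -9
LOAD 2   -> -9 -47
OVER     -> -9 -47 -9
SWAP     -> -9 -9 -47
SWAP     -> -9 -47 -9
NEG      -> -9 -47 9
SWAP     -> -9 9 -47
POP      -> -9 9
MUL      -> -81
PUSH -59 -> -81 -59
LT       -> 1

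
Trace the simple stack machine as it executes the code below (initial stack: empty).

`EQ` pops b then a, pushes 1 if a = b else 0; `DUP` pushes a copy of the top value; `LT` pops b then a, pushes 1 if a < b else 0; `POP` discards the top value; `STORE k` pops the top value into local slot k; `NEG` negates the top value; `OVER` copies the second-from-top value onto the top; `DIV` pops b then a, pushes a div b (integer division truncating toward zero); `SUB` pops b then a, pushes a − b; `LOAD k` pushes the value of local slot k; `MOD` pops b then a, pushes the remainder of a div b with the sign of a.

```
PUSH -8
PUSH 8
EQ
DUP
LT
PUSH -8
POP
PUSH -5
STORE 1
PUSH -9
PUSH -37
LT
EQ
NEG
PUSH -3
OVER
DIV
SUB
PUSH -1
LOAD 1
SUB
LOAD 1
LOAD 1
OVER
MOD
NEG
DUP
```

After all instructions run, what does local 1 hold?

PUSH -8  → -8
PUSH 8   → -8 8
EQ       → 0
DUP      → 0 0
LT       → 0
PUSH -8  → 0 -8
POP      → 0
PUSH -5  → 0 -5
STORE 1  → 0
PUSH -9  → 0 -9
PUSH -37 → 0 -9 -37
LT       → 0 0
EQ       → 1
NEG      → -1
PUSH -3  → -1 -3
OVER     → -1 -3 -1
DIV      → -1 3
SUB      → -4
PUSH -1  → -4 -1
LOAD 1   → -4 -1 -5
SUB      → -4 4
LOAD 1   → -4 4 -5
LOAD 1   → -4 4 -5 -5
OVER     → -4 4 -5 -5 -5
MOD      → -4 4 -5 0
NEG      → -4 4 -5 0
DUP      → -4 4 -5 0 0

-5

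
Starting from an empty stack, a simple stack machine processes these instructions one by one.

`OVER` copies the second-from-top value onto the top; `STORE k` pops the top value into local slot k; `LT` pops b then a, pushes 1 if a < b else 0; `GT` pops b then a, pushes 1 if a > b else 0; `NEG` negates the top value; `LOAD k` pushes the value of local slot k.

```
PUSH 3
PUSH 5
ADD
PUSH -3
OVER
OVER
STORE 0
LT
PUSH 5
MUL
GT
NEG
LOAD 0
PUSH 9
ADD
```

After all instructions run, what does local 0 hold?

-3

PUSH 3  : [3]
PUSH 5  : [3, 5]
ADD     : [8]
PUSH -3 : [8, -3]
OVER    : [8, -3, 8]
OVER    : [8, -3, 8, -3]
STORE 0 : [8, -3, 8]
LT      : [8, 1]
PUSH 5  : [8, 1, 5]
MUL     : [8, 5]
GT      : [1]
NEG     : [-1]
LOAD 0  : [-1, -3]
PUSH 9  : [-1, -3, 9]
ADD     : [-1, 6]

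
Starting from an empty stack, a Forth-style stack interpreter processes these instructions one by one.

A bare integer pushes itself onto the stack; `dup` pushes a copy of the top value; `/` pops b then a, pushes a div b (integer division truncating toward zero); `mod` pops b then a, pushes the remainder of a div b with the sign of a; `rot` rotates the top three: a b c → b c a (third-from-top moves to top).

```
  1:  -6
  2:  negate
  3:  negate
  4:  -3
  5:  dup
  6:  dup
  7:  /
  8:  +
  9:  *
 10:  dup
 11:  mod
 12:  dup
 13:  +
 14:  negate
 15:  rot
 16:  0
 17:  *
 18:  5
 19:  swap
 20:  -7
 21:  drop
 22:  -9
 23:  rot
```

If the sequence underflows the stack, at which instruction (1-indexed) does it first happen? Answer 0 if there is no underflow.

-6      [-6]
negate  [6]
negate  [-6]
-3      [-6, -3]
dup     [-6, -3, -3]
dup     [-6, -3, -3, -3]
/       [-6, -3, 1]
+       [-6, -2]
*       [12]
dup     [12, 12]
mod     [0]
dup     [0, 0]
+       [0]
negate  [0]
rot  — needs 3 operands, stack has 1 → underflow

15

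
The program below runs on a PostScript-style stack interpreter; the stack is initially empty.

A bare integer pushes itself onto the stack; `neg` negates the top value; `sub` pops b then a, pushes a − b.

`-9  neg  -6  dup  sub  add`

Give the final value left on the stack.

9

-9  : [-9]
neg : [9]
-6  : [9, -6]
dup : [9, -6, -6]
sub : [9, 0]
add : [9]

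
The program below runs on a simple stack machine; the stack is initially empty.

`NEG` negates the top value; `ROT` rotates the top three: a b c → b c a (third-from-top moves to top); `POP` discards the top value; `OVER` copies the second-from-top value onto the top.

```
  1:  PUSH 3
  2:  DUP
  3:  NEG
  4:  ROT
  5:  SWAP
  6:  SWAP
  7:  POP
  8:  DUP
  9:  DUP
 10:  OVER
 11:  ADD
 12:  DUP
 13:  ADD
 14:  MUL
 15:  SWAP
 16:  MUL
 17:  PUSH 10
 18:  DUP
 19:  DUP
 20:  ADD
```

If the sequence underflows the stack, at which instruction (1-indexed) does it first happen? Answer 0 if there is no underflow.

4

PUSH 3 : [3]
DUP    : [3, 3]
NEG    : [3, -3]
ROT  — needs 3 operands, stack has 2 → underflow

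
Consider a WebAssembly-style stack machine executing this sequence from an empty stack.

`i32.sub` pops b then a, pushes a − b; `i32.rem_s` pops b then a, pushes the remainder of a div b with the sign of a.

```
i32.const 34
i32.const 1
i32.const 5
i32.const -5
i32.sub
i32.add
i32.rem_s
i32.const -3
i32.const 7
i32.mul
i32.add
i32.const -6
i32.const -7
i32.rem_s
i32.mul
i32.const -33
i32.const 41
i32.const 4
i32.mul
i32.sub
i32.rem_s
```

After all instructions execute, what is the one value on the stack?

120

i32.const 34  → 34
i32.const 1   → 34 1
i32.const 5   → 34 1 5
i32.const -5  → 34 1 5 -5
i32.sub       → 34 1 10
i32.add       → 34 11
i32.rem_s     → 1
i32.const -3  → 1 -3
i32.const 7   → 1 -3 7
i32.mul       → 1 -21
i32.add       → -20
i32.const -6  → -20 -6
i32.const -7  → -20 -6 -7
i32.rem_s     → -20 -6
i32.mul       → 120
i32.const -33 → 120 -33
i32.const 41  → 120 -33 41
i32.const 4   → 120 -33 41 4
i32.mul       → 120 -33 164
i32.sub       → 120 -197
i32.rem_s     → 120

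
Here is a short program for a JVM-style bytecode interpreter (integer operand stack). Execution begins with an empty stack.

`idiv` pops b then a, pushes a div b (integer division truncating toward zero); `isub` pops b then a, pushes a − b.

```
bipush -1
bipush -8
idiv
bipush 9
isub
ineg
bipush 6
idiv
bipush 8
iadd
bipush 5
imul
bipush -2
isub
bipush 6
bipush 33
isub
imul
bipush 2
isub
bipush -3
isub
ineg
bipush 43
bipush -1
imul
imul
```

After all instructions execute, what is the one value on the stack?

-54524

bipush -1 : -1
bipush -8 : -1 -8
idiv      : 0
bipush 9  : 0 9
isub      : -9
ineg      : 9
bipush 6  : 9 6
idiv      : 1
bipush 8  : 1 8
iadd      : 9
bipush 5  : 9 5
imul      : 45
bipush -2 : 45 -2
isub      : 47
bipush 6  : 47 6
bipush 33 : 47 6 33
isub      : 47 -27
imul      : -1269
bipush 2  : -1269 2
isub      : -1271
bipush -3 : -1271 -3
isub      : -1268
ineg      : 1268
bipush 43 : 1268 43
bipush -1 : 1268 43 -1
imul      : 1268 -43
imul      : -54524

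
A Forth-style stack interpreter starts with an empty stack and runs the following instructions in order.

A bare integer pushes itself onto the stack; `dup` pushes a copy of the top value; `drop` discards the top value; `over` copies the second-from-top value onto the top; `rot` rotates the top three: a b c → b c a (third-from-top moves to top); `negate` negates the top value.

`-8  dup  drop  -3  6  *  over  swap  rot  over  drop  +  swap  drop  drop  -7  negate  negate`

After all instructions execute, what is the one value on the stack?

-8      -8
dup     -8 -8
drop    -8
-3      -8 -3
6       -8 -3 6
*       -8 -18
over    -8 -18 -8
swap    -8 -8 -18
rot     -8 -18 -8
over    -8 -18 -8 -18
drop    -8 -18 -8
+       -8 -26
swap    -26 -8
drop    -26
drop    (empty)
-7      -7
negate  7
negate  -7

-7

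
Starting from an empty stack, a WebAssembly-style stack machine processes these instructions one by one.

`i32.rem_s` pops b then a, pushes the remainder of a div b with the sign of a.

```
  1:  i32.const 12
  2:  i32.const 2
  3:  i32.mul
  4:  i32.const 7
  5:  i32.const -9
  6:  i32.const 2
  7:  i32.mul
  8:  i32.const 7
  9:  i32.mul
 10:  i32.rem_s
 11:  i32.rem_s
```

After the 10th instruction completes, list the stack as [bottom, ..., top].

[24, 7]

i32.const 12  12
i32.const 2   12 2
i32.mul       24
i32.const 7   24 7
i32.const -9  24 7 -9
i32.const 2   24 7 -9 2
i32.mul       24 7 -18
i32.const 7   24 7 -18 7
i32.mul       24 7 -126
i32.rem_s     24 7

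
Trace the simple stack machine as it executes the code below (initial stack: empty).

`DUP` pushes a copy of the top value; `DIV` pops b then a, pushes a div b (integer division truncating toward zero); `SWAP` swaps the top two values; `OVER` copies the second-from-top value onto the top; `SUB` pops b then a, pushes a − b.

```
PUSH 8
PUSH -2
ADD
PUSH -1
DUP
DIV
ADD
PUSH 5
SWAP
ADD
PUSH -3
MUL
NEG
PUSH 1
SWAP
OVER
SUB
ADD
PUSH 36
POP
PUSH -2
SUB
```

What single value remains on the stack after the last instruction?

PUSH 8  : 8
PUSH -2 : 8 -2
ADD     : 6
PUSH -1 : 6 -1
DUP     : 6 -1 -1
DIV     : 6 1
ADD     : 7
PUSH 5  : 7 5
SWAP    : 5 7
ADD     : 12
PUSH -3 : 12 -3
MUL     : -36
NEG     : 36
PUSH 1  : 36 1
SWAP    : 1 36
OVER    : 1 36 1
SUB     : 1 35
ADD     : 36
PUSH 36 : 36 36
POP     : 36
PUSH -2 : 36 -2
SUB     : 38

38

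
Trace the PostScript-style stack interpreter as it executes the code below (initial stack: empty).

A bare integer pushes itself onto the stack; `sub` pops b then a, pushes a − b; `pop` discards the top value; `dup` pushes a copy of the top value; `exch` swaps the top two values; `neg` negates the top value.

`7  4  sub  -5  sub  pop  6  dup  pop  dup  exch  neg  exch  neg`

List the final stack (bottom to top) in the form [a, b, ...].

[-6, -6]

7    : 7
4    : 7 4
sub  : 3
-5   : 3 -5
sub  : 8
pop  : (empty)
6    : 6
dup  : 6 6
pop  : 6
dup  : 6 6
exch : 6 6
neg  : 6 -6
exch : -6 6
neg  : -6 -6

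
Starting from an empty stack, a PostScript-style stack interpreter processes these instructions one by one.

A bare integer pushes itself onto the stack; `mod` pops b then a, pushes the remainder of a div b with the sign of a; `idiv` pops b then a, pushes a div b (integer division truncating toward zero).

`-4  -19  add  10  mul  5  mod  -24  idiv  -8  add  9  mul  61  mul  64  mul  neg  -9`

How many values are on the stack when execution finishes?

-4   → -4
-19  → -4 -19
add  → -23
10   → -23 10
mul  → -230
5    → -230 5
mod  → 0
-24  → 0 -24
idiv → 0
-8   → 0 -8
add  → -8
9    → -8 9
mul  → -72
61   → -72 61
mul  → -4392
64   → -4392 64
mul  → -281088
neg  → 281088
-9   → 281088 -9

2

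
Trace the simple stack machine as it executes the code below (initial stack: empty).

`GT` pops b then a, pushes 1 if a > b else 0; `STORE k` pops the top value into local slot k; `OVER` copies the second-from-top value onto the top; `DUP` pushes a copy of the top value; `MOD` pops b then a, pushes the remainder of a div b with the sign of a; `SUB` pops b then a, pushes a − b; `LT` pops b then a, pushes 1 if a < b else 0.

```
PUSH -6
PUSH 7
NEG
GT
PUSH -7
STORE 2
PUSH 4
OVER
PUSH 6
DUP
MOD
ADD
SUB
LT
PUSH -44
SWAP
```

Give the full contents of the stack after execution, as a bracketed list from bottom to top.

[-44, 1]

PUSH -6  : -6
PUSH 7   : -6 7
NEG      : -6 -7
GT       : 1
PUSH -7  : 1 -7
STORE 2  : 1
PUSH 4   : 1 4
OVER     : 1 4 1
PUSH 6   : 1 4 1 6
DUP      : 1 4 1 6 6
MOD      : 1 4 1 0
ADD      : 1 4 1
SUB      : 1 3
LT       : 1
PUSH -44 : 1 -44
SWAP     : -44 1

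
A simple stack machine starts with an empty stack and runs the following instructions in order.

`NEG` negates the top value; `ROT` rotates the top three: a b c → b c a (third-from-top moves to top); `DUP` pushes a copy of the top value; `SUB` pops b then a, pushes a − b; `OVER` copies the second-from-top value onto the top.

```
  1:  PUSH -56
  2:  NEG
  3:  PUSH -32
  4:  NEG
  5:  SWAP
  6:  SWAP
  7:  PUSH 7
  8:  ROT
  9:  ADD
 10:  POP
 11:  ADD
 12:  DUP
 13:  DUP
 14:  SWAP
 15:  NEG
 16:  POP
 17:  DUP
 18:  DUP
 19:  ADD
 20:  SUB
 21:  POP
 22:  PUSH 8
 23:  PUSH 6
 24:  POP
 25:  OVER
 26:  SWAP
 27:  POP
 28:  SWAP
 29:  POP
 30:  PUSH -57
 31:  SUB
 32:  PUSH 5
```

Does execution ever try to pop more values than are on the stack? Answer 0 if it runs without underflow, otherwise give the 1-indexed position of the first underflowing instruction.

PUSH -56 : [-56]
NEG      : [56]
PUSH -32 : [56, -32]
NEG      : [56, 32]
SWAP     : [32, 56]
SWAP     : [56, 32]
PUSH 7   : [56, 32, 7]
ROT      : [32, 7, 56]
ADD      : [32, 63]
POP      : [32]
ADD  — needs 2 operands, stack has 1 → underflow

11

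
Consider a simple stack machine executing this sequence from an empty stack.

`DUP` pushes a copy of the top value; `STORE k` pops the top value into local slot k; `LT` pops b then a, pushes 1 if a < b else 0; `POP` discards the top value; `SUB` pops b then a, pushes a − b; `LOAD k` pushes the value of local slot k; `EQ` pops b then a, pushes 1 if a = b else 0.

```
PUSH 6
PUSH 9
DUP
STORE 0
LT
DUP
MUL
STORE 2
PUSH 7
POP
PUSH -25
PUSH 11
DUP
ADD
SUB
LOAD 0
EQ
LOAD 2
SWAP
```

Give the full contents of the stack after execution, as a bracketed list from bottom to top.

PUSH 6   : [6]
PUSH 9   : [6, 9]
DUP      : [6, 9, 9]
STORE 0  : [6, 9]
LT       : [1]
DUP      : [1, 1]
MUL      : [1]
STORE 2  : []
PUSH 7   : [7]
POP      : []
PUSH -25 : [-25]
PUSH 11  : [-25, 11]
DUP      : [-25, 11, 11]
ADD      : [-25, 22]
SUB      : [-47]
LOAD 0   : [-47, 9]
EQ       : [0]
LOAD 2   : [0, 1]
SWAP     : [1, 0]

[1, 0]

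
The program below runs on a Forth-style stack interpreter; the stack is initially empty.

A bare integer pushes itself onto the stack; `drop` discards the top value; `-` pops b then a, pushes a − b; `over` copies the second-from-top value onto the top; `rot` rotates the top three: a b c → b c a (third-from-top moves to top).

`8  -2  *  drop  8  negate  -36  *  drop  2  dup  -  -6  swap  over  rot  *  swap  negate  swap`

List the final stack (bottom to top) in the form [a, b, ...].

[0, 36]

8      → 8
-2     → 8 -2
*      → -16
drop   → (empty)
8      → 8
negate → -8
-36    → -8 -36
*      → 288
drop   → (empty)
2      → 2
dup    → 2 2
-      → 0
-6     → 0 -6
swap   → -6 0
over   → -6 0 -6
rot    → 0 -6 -6
*      → 0 36
swap   → 36 0
negate → 36 0
swap   → 0 36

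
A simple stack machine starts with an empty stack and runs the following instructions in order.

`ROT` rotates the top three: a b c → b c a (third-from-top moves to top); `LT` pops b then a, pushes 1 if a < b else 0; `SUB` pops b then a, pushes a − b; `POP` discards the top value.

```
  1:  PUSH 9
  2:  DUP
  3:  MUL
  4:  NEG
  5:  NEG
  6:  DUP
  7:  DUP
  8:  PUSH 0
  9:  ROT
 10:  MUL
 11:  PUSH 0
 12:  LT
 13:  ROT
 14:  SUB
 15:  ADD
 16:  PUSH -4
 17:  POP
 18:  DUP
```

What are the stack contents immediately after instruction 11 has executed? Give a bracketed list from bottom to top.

PUSH 9 → [9]
DUP    → [9, 9]
MUL    → [81]
NEG    → [-81]
NEG    → [81]
DUP    → [81, 81]
DUP    → [81, 81, 81]
PUSH 0 → [81, 81, 81, 0]
ROT    → [81, 81, 0, 81]
MUL    → [81, 81, 0]
PUSH 0 → [81, 81, 0, 0]

[81, 81, 0, 0]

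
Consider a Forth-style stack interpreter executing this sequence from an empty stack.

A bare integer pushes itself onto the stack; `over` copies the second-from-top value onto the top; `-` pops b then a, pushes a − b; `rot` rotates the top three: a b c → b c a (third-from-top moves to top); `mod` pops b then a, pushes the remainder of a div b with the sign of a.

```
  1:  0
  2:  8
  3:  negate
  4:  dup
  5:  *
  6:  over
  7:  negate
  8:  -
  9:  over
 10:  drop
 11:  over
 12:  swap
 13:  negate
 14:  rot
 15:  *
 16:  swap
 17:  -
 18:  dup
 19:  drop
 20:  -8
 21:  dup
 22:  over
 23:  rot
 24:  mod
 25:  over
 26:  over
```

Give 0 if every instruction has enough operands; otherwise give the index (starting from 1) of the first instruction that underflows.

0

0      -> [0]
8      -> [0, 8]
negate -> [0, -8]
dup    -> [0, -8, -8]
*      -> [0, 64]
over   -> [0, 64, 0]
negate -> [0, 64, 0]
-      -> [0, 64]
over   -> [0, 64, 0]
drop   -> [0, 64]
over   -> [0, 64, 0]
swap   -> [0, 0, 64]
negate -> [0, 0, -64]
rot    -> [0, -64, 0]
*      -> [0, 0]
swap   -> [0, 0]
-      -> [0]
dup    -> [0, 0]
drop   -> [0]
-8     -> [0, -8]
dup    -> [0, -8, -8]
over   -> [0, -8, -8, -8]
rot    -> [0, -8, -8, -8]
mod    -> [0, -8, 0]
over   -> [0, -8, 0, -8]
over   -> [0, -8, 0, -8, 0]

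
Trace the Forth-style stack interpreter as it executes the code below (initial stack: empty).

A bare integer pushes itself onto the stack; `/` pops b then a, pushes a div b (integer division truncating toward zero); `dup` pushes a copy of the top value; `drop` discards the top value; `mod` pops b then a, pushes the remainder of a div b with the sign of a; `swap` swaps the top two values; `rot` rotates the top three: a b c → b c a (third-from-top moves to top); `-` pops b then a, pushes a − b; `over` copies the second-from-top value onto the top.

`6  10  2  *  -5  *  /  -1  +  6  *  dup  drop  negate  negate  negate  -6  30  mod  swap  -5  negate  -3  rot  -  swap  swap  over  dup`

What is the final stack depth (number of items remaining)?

5

6      : [6]
10     : [6, 10]
2      : [6, 10, 2]
*      : [6, 20]
-5     : [6, 20, -5]
*      : [6, -100]
/      : [0]
-1     : [0, -1]
+      : [-1]
6      : [-1, 6]
*      : [-6]
dup    : [-6, -6]
drop   : [-6]
negate : [6]
negate : [-6]
negate : [6]
-6     : [6, -6]
30     : [6, -6, 30]
mod    : [6, -6]
swap   : [-6, 6]
-5     : [-6, 6, -5]
negate : [-6, 6, 5]
-3     : [-6, 6, 5, -3]
rot    : [-6, 5, -3, 6]
-      : [-6, 5, -9]
swap   : [-6, -9, 5]
swap   : [-6, 5, -9]
over   : [-6, 5, -9, 5]
dup    : [-6, 5, -9, 5, 5]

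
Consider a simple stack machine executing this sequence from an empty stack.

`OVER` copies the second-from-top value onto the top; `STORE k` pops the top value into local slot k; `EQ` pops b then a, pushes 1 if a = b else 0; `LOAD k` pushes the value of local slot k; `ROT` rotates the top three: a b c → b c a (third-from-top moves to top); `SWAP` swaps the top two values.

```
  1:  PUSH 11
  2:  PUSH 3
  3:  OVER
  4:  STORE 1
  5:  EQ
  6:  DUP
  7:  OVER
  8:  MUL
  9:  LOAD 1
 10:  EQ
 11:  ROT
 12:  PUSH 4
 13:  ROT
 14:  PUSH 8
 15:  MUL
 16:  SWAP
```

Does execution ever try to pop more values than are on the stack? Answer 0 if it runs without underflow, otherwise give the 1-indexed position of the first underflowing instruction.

PUSH 11  11
PUSH 3   11 3
OVER     11 3 11
STORE 1  11 3
EQ       0
DUP      0 0
OVER     0 0 0
MUL      0 0
LOAD 1   0 0 11
EQ       0 0
ROT  — needs 3 operands, stack has 2 → underflow

11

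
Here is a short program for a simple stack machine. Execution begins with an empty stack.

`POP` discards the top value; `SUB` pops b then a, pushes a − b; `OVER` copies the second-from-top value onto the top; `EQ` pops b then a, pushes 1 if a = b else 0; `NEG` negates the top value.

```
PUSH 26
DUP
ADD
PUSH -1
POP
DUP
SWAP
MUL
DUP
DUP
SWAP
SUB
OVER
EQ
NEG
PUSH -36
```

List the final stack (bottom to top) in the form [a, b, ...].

[2704, 0, -36]

PUSH 26  → [26]
DUP      → [26, 26]
ADD      → [52]
PUSH -1  → [52, -1]
POP      → [52]
DUP      → [52, 52]
SWAP     → [52, 52]
MUL      → [2704]
DUP      → [2704, 2704]
DUP      → [2704, 2704, 2704]
SWAP     → [2704, 2704, 2704]
SUB      → [2704, 0]
OVER     → [2704, 0, 2704]
EQ       → [2704, 0]
NEG      → [2704, 0]
PUSH -36 → [2704, 0, -36]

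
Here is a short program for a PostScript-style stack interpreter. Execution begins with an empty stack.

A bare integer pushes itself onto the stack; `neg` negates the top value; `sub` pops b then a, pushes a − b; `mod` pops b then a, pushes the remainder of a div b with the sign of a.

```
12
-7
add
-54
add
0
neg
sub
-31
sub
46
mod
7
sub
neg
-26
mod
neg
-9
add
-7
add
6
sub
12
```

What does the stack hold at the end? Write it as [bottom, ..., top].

12   [12]
-7   [12, -7]
add  [5]
-54  [5, -54]
add  [-49]
0    [-49, 0]
neg  [-49, 0]
sub  [-49]
-31  [-49, -31]
sub  [-18]
46   [-18, 46]
mod  [-18]
7    [-18, 7]
sub  [-25]
neg  [25]
-26  [25, -26]
mod  [25]
neg  [-25]
-9   [-25, -9]
add  [-34]
-7   [-34, -7]
add  [-41]
6    [-41, 6]
sub  [-47]
12   [-47, 12]

[-47, 12]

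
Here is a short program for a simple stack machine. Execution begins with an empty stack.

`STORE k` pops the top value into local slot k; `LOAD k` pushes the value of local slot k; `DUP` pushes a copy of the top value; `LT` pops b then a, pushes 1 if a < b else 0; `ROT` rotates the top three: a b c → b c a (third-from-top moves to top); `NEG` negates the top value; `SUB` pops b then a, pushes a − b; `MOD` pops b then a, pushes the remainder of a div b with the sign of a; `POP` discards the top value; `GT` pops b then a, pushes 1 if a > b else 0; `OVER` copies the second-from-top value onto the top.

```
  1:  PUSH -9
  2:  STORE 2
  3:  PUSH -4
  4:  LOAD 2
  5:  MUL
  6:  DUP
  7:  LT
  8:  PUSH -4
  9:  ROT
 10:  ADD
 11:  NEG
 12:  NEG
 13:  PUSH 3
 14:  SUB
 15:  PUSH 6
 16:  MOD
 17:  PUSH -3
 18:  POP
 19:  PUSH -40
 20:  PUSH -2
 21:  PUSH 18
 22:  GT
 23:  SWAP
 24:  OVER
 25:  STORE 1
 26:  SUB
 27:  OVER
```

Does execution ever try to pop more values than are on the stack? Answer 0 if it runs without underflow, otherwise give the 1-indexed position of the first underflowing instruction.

PUSH -9 : -9
STORE 2 : (empty)
PUSH -4 : -4
LOAD 2  : -4 -9
MUL     : 36
DUP     : 36 36
LT      : 0
PUSH -4 : 0 -4
ROT  — needs 3 operands, stack has 2 → underflow

9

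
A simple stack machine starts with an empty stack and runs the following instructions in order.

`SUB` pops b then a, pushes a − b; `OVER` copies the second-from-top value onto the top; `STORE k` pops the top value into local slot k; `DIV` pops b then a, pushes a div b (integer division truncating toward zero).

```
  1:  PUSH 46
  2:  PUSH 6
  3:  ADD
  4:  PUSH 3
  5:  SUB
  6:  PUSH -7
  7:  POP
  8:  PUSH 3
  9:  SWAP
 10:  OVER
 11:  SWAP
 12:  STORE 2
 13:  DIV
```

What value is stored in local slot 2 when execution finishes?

PUSH 46 → 46
PUSH 6  → 46 6
ADD     → 52
PUSH 3  → 52 3
SUB     → 49
PUSH -7 → 49 -7
POP     → 49
PUSH 3  → 49 3
SWAP    → 3 49
OVER    → 3 49 3
SWAP    → 3 3 49
STORE 2 → 3 3
DIV     → 1

49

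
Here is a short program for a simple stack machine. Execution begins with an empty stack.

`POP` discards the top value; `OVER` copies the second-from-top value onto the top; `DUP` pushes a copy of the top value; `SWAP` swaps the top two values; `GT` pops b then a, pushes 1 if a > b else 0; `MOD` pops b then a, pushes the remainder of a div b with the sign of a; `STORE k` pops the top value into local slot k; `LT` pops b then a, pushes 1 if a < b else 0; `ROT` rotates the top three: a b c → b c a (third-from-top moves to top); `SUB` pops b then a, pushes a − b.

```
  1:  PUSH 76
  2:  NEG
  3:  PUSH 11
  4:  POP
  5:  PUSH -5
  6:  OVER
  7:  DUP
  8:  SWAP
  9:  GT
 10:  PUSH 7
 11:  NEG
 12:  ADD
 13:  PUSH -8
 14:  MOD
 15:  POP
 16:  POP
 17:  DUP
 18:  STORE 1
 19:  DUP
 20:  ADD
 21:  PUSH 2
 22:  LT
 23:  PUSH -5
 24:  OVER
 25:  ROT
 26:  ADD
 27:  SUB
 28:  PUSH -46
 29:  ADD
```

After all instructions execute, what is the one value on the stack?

PUSH 76  : [76]
NEG      : [-76]
PUSH 11  : [-76, 11]
POP      : [-76]
PUSH -5  : [-76, -5]
OVER     : [-76, -5, -76]
DUP      : [-76, -5, -76, -76]
SWAP     : [-76, -5, -76, -76]
GT       : [-76, -5, 0]
PUSH 7   : [-76, -5, 0, 7]
NEG      : [-76, -5, 0, -7]
ADD      : [-76, -5, -7]
PUSH -8  : [-76, -5, -7, -8]
MOD      : [-76, -5, -7]
POP      : [-76, -5]
POP      : [-76]
DUP      : [-76, -76]
STORE 1  : [-76]
DUP      : [-76, -76]
ADD      : [-152]
PUSH 2   : [-152, 2]
LT       : [1]
PUSH -5  : [1, -5]
OVER     : [1, -5, 1]
ROT      : [-5, 1, 1]
ADD      : [-5, 2]
SUB      : [-7]
PUSH -46 : [-7, -46]
ADD      : [-53]

-53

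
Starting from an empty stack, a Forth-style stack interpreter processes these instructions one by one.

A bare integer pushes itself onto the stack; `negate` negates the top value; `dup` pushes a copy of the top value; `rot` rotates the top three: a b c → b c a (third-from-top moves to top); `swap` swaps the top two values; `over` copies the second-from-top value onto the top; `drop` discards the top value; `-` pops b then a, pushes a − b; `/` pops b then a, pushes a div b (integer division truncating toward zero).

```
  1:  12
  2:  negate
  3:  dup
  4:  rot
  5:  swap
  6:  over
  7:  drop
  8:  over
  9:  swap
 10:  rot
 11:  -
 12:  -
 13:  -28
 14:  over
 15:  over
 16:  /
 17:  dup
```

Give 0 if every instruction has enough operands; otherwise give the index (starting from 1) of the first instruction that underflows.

4

12     : [12]
negate : [-12]
dup    : [-12, -12]
rot  — needs 3 operands, stack has 2 → underflow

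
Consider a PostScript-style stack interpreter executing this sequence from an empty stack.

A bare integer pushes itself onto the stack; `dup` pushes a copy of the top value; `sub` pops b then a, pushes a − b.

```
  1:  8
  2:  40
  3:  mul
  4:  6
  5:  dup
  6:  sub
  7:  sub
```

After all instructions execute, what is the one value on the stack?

320

8    8
40   8 40
mul  320
6    320 6
dup  320 6 6
sub  320 0
sub  320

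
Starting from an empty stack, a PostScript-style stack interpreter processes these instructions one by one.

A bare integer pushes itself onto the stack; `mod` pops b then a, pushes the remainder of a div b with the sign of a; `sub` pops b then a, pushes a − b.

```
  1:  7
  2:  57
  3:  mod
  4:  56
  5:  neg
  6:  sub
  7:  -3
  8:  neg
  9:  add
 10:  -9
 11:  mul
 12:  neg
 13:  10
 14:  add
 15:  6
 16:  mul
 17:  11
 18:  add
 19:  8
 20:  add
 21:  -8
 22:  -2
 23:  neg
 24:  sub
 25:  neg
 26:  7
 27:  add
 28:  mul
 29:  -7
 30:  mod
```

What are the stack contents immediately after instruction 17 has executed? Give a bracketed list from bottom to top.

[3624, 11]

7   : 7
57  : 7 57
mod : 7
56  : 7 56
neg : 7 -56
sub : 63
-3  : 63 -3
neg : 63 3
add : 66
-9  : 66 -9
mul : -594
neg : 594
10  : 594 10
add : 604
6   : 604 6
mul : 3624
11  : 3624 11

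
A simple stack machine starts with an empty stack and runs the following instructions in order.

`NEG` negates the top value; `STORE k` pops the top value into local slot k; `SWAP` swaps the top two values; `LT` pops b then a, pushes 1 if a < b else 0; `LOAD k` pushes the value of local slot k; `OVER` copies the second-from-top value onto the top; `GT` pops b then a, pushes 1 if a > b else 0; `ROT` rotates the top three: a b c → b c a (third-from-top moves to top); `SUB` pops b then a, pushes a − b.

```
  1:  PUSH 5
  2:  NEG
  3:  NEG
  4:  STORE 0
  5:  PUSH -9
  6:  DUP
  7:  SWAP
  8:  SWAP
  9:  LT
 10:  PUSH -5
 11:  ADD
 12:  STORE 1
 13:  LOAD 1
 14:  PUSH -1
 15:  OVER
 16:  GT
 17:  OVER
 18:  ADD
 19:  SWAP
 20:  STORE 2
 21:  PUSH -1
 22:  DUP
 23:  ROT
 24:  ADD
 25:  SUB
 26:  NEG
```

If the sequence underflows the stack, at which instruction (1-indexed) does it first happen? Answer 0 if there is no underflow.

PUSH 5  : [5]
NEG     : [-5]
NEG     : [5]
STORE 0 : []
PUSH -9 : [-9]
DUP     : [-9, -9]
SWAP    : [-9, -9]
SWAP    : [-9, -9]
LT      : [0]
PUSH -5 : [0, -5]
ADD     : [-5]
STORE 1 : []
LOAD 1  : [-5]
PUSH -1 : [-5, -1]
OVER    : [-5, -1, -5]
GT      : [-5, 1]
OVER    : [-5, 1, -5]
ADD     : [-5, -4]
SWAP    : [-4, -5]
STORE 2 : [-4]
PUSH -1 : [-4, -1]
DUP     : [-4, -1, -1]
ROT     : [-1, -1, -4]
ADD     : [-1, -5]
SUB     : [4]
NEG     : [-4]

0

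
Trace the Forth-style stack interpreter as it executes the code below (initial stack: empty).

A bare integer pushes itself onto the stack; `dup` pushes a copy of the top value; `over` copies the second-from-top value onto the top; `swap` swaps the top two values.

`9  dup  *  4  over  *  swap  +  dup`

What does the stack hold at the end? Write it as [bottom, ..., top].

9    → [9]
dup  → [9, 9]
*    → [81]
4    → [81, 4]
over → [81, 4, 81]
*    → [81, 324]
swap → [324, 81]
+    → [405]
dup  → [405, 405]

[405, 405]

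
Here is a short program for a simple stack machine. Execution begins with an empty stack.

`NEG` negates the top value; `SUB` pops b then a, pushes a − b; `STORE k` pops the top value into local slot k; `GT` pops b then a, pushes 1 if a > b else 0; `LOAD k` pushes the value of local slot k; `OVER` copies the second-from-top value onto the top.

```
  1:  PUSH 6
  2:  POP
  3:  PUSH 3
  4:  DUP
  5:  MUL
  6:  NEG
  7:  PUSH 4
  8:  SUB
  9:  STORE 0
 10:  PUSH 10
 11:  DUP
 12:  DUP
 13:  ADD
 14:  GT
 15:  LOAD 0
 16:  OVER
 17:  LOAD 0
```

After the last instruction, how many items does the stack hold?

PUSH 6   6
POP      (empty)
PUSH 3   3
DUP      3 3
MUL      9
NEG      -9
PUSH 4   -9 4
SUB      -13
STORE 0  (empty)
PUSH 10  10
DUP      10 10
DUP      10 10 10
ADD      10 20
GT       0
LOAD 0   0 -13
OVER     0 -13 0
LOAD 0   0 -13 0 -13

4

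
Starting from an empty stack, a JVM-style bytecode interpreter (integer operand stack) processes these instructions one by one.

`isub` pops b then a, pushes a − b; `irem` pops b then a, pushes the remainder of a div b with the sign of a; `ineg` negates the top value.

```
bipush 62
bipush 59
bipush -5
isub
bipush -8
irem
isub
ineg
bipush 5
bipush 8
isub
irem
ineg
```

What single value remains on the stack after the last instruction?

2

bipush 62 : [62]
bipush 59 : [62, 59]
bipush -5 : [62, 59, -5]
isub      : [62, 64]
bipush -8 : [62, 64, -8]
irem      : [62, 0]
isub      : [62]
ineg      : [-62]
bipush 5  : [-62, 5]
bipush 8  : [-62, 5, 8]
isub      : [-62, -3]
irem      : [-2]
ineg      : [2]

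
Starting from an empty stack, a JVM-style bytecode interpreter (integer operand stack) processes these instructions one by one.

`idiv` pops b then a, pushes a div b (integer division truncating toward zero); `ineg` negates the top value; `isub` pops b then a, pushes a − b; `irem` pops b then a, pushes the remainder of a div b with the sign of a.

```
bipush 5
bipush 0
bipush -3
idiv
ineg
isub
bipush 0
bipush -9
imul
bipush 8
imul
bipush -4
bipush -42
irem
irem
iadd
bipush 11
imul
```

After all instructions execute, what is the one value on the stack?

bipush 5    [5]
bipush 0    [5, 0]
bipush -3   [5, 0, -3]
idiv        [5, 0]
ineg        [5, 0]
isub        [5]
bipush 0    [5, 0]
bipush -9   [5, 0, -9]
imul        [5, 0]
bipush 8    [5, 0, 8]
imul        [5, 0]
bipush -4   [5, 0, -4]
bipush -42  [5, 0, -4, -42]
irem        [5, 0, -4]
irem        [5, 0]
iadd        [5]
bipush 11   [5, 11]
imul        [55]

55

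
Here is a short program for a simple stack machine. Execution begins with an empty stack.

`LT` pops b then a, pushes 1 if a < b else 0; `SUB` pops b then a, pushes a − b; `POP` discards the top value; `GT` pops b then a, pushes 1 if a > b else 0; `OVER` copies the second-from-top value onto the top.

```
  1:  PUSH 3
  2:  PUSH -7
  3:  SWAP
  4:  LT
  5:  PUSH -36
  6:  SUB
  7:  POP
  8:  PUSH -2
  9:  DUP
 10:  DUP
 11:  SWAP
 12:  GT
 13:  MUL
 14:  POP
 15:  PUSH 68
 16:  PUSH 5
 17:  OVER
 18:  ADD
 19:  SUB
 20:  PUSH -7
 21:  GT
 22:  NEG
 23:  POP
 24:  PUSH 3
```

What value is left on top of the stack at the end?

3

PUSH 3   : 3
PUSH -7  : 3 -7
SWAP     : -7 3
LT       : 1
PUSH -36 : 1 -36
SUB      : 37
POP      : (empty)
PUSH -2  : -2
DUP      : -2 -2
DUP      : -2 -2 -2
SWAP     : -2 -2 -2
GT       : -2 0
MUL      : 0
POP      : (empty)
PUSH 68  : 68
PUSH 5   : 68 5
OVER     : 68 5 68
ADD      : 68 73
SUB      : -5
PUSH -7  : -5 -7
GT       : 1
NEG      : -1
POP      : (empty)
PUSH 3   : 3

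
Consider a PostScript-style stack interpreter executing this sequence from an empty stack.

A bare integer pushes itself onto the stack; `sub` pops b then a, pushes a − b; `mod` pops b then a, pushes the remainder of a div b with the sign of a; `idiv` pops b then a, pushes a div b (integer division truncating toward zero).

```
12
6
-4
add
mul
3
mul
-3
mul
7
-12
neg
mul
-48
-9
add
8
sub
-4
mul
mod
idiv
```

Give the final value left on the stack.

12   : 12
6    : 12 6
-4   : 12 6 -4
add  : 12 2
mul  : 24
3    : 24 3
mul  : 72
-3   : 72 -3
mul  : -216
7    : -216 7
-12  : -216 7 -12
neg  : -216 7 12
mul  : -216 84
-48  : -216 84 -48
-9   : -216 84 -48 -9
add  : -216 84 -57
8    : -216 84 -57 8
sub  : -216 84 -65
-4   : -216 84 -65 -4
mul  : -216 84 260
mod  : -216 84
idiv : -2

-2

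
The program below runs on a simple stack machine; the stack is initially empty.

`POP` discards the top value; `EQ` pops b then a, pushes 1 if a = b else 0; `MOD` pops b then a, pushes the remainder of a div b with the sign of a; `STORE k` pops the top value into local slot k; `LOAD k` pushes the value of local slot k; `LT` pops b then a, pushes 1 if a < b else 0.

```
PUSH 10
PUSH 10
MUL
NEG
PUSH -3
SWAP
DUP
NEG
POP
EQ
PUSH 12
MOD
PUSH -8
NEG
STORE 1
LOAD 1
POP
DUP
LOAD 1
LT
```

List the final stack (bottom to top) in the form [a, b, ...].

PUSH 10  10
PUSH 10  10 10
MUL      100
NEG      -100
PUSH -3  -100 -3
SWAP     -3 -100
DUP      -3 -100 -100
NEG      -3 -100 100
POP      -3 -100
EQ       0
PUSH 12  0 12
MOD      0
PUSH -8  0 -8
NEG      0 8
STORE 1  0
LOAD 1   0 8
POP      0
DUP      0 0
LOAD 1   0 0 8
LT       0 1

[0, 1]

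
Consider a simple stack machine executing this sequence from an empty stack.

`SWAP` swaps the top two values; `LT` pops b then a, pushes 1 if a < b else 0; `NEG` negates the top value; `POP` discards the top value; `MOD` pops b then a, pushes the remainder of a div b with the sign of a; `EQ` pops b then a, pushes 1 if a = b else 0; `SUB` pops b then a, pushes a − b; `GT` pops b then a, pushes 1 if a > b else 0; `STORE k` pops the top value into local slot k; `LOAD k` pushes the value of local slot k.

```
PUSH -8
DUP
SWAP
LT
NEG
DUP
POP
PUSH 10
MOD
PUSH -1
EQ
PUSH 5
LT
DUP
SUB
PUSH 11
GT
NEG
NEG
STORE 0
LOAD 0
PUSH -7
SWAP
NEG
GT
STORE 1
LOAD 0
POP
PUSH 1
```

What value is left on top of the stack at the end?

PUSH -8 → [-8]
DUP     → [-8, -8]
SWAP    → [-8, -8]
LT      → [0]
NEG     → [0]
DUP     → [0, 0]
POP     → [0]
PUSH 10 → [0, 10]
MOD     → [0]
PUSH -1 → [0, -1]
EQ      → [0]
PUSH 5  → [0, 5]
LT      → [1]
DUP     → [1, 1]
SUB     → [0]
PUSH 11 → [0, 11]
GT      → [0]
NEG     → [0]
NEG     → [0]
STORE 0 → []
LOAD 0  → [0]
PUSH -7 → [0, -7]
SWAP    → [-7, 0]
NEG     → [-7, 0]
GT      → [0]
STORE 1 → []
LOAD 0  → [0]
POP     → []
PUSH 1  → [1]

1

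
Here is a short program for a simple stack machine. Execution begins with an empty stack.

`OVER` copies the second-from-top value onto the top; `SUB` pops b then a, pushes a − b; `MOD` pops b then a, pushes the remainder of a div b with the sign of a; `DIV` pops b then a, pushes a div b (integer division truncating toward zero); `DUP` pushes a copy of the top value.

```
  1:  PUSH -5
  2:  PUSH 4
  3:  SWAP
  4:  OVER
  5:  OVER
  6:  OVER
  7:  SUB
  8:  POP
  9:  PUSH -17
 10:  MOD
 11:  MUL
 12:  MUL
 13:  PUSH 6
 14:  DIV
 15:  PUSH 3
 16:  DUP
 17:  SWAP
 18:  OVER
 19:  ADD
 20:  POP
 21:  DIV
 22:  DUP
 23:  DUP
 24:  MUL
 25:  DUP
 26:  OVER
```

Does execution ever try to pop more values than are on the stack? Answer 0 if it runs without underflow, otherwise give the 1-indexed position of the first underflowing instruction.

PUSH -5   -5
PUSH 4    -5 4
SWAP      4 -5
OVER      4 -5 4
OVER      4 -5 4 -5
OVER      4 -5 4 -5 4
SUB       4 -5 4 -9
POP       4 -5 4
PUSH -17  4 -5 4 -17
MOD       4 -5 4
MUL       4 -20
MUL       -80
PUSH 6    -80 6
DIV       -13
PUSH 3    -13 3
DUP       -13 3 3
SWAP      -13 3 3
OVER      -13 3 3 3
ADD       -13 3 6
POP       -13 3
DIV       -4
DUP       -4 -4
DUP       -4 -4 -4
MUL       -4 16
DUP       -4 16 16
OVER      -4 16 16 16

0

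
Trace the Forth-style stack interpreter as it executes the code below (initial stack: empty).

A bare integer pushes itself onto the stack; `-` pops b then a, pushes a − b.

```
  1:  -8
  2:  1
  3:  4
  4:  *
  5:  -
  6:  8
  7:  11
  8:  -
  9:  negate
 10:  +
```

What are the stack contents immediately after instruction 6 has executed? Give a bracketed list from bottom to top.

[-12, 8]

-8  -8
1   -8 1
4   -8 1 4
*   -8 4
-   -12
8   -12 8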